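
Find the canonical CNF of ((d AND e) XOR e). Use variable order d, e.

(d OR e) AND (NOT d OR e) AND (NOT d OR NOT e)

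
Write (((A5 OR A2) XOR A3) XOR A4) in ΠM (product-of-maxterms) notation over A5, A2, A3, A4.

ΠM(0, 3, 5, 6, 9, 10, 13, 14) = (A5 OR A2 OR A3 OR A4) AND (A5 OR A2 OR NOT A3 OR NOT A4) AND (A5 OR NOT A2 OR A3 OR NOT A4) AND (A5 OR NOT A2 OR NOT A3 OR A4) AND (NOT A5 OR A2 OR A3 OR NOT A4) AND (NOT A5 OR A2 OR NOT A3 OR A4) AND (NOT A5 OR NOT A2 OR A3 OR NOT A4) AND (NOT A5 OR NOT A2 OR NOT A3 OR A4)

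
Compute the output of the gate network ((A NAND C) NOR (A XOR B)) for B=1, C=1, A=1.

Substituting: ((1 NAND 1) NOR (1 XOR 1))
= 1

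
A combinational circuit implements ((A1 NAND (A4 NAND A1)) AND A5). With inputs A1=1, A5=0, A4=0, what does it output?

Substituting: ((1 NAND (0 NAND 1)) AND 0)
= 0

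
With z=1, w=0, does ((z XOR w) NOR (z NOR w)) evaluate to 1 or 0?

Substituting: ((1 XOR 0) NOR (1 NOR 0))
= 0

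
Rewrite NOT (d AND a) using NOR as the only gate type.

(((d NOR d) NOR (a NOR a)) NOR ((d NOR d) NOR (a NOR a)))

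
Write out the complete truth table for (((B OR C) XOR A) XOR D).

C | A | B | D | Output
----------------------
0 | 0 | 0 | 0 | 0
0 | 0 | 0 | 1 | 1
0 | 0 | 1 | 0 | 1
0 | 0 | 1 | 1 | 0
0 | 1 | 0 | 0 | 1
0 | 1 | 0 | 1 | 0
0 | 1 | 1 | 0 | 0
0 | 1 | 1 | 1 | 1
1 | 0 | 0 | 0 | 1
1 | 0 | 0 | 1 | 0
1 | 0 | 1 | 0 | 1
1 | 0 | 1 | 1 | 0
1 | 1 | 0 | 0 | 0
1 | 1 | 0 | 1 | 1
1 | 1 | 1 | 0 | 0
1 | 1 | 1 | 1 | 1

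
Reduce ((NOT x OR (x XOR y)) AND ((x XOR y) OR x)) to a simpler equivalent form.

By distribution ((E OR v) AND (E OR NOT v) = E):
= (x XOR y)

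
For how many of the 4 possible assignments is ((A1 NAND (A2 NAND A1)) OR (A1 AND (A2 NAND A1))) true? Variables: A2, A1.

Satisfying assignments: (0,0), (0,1), (1,0), (1,1)
Count: 4 out of 4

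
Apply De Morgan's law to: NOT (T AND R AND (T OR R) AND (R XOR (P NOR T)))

NOT T OR NOT R OR NOT (T OR R) OR NOT (R XOR (P NOR T))
De Morgan's: NOT(AND of terms) = OR of negations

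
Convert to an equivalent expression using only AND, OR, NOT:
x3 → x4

NOT x3 OR x4
(Implication elimination: A → B = NOT A OR B)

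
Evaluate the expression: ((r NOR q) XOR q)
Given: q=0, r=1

Substituting: ((1 NOR 0) XOR 0)
= 0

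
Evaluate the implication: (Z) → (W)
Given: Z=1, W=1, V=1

Antecedent (Z) = 1; consequent (W) = 1.
1 → 1 = 1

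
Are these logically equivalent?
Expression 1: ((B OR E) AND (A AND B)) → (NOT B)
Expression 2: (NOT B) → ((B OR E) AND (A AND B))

No, Converse is not equivalent to original (counterexample: E=0, B=0, A=0)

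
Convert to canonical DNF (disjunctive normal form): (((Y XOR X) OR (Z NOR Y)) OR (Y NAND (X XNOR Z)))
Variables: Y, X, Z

(NOT Y AND NOT X AND NOT Z) OR (NOT Y AND NOT X AND Z) OR (NOT Y AND X AND NOT Z) OR (NOT Y AND X AND Z) OR (Y AND NOT X AND NOT Z) OR (Y AND NOT X AND Z) OR (Y AND X AND NOT Z)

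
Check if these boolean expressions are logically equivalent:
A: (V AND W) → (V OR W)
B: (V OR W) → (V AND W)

No, Converse is not equivalent to original (counterexample: W=0, V=1)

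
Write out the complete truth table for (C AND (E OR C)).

E | C | Output
--------------
0 | 0 | 0
0 | 1 | 1
1 | 0 | 0
1 | 1 | 1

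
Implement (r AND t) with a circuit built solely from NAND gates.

((r NAND t) NAND (r NAND t))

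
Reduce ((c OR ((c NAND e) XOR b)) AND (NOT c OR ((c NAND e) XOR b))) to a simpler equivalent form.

By distribution ((E OR v) AND (E OR NOT v) = E):
= ((c NAND e) XOR b)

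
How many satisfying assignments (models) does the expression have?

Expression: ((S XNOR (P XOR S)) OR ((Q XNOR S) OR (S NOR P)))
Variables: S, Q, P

Satisfying assignments: (0,0,0), (0,0,1), (0,1,0), (1,0,0), (1,1,0), (1,1,1)
Count: 6 out of 8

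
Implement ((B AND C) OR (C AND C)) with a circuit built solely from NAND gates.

((((B NAND C) NAND (B NAND C)) NAND ((B NAND C) NAND (B NAND C))) NAND (((C NAND C) NAND (C NAND C)) NAND ((C NAND C) NAND (C NAND C))))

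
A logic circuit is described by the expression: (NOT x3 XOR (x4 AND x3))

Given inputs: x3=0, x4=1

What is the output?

Substituting: (NOT 0 XOR (1 AND 0))
= 1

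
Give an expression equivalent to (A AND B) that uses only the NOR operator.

((A NOR A) NOR (B NOR B))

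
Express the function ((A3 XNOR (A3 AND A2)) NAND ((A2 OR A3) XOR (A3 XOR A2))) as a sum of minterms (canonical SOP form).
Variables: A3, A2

Σm(0, 1, 2) = (NOT A3 AND NOT A2) OR (NOT A3 AND A2) OR (A3 AND NOT A2)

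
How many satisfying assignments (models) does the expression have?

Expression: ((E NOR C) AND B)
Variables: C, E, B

Satisfying assignments: (0,0,1)
Count: 1 out of 8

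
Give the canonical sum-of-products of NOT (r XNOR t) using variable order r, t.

Σm(1, 2) = (NOT r AND t) OR (r AND NOT t)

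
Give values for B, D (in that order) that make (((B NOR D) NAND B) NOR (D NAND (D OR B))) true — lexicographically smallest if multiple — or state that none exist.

UNSATISFIABLE - no assignment makes this expression true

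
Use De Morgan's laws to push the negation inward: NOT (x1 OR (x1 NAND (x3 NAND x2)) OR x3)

NOT x1 AND NOT (x1 NAND (x3 NAND x2)) AND NOT x3
De Morgan's: NOT(OR of terms) = AND of negations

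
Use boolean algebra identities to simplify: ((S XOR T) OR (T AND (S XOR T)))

By absorption (E OR (E AND v) = E):
= (S XOR T)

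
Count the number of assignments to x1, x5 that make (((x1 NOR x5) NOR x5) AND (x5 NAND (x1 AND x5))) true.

Satisfying assignments: (1,0)
Count: 1 out of 4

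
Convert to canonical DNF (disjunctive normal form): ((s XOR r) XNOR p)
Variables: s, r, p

(NOT s AND NOT r AND NOT p) OR (NOT s AND r AND p) OR (s AND NOT r AND p) OR (s AND r AND NOT p)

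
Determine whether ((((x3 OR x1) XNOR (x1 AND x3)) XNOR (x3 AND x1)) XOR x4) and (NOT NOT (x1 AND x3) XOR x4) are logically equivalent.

No. Counterexample: with x3=0, x1=1, x4=0, Expression 1 = 1 but Expression 2 = 0.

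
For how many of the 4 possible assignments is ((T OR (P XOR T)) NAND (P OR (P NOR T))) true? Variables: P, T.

Satisfying assignments: (0,0), (0,1)
Count: 2 out of 4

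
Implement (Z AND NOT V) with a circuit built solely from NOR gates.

((Z NOR Z) NOR ((V NOR V) NOR (V NOR V)))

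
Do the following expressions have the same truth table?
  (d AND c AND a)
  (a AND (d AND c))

Yes, they are equivalent — the two output columns agree on all 8 assignments:
d | c | a | Expression 1 | Expression 2
---------------------------------------
0 | 0 | 0 | 0 | 0
0 | 0 | 1 | 0 | 0
0 | 1 | 0 | 0 | 0
0 | 1 | 1 | 0 | 0
1 | 0 | 0 | 0 | 0
1 | 0 | 1 | 0 | 0
1 | 1 | 0 | 0 | 0
1 | 1 | 1 | 1 | 1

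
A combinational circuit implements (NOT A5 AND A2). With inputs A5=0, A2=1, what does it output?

Substituting: (NOT 0 AND 1)
= 1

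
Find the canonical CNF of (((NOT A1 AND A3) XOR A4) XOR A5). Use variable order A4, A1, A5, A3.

(A4 OR A1 OR A5 OR A3) AND (A4 OR A1 OR NOT A5 OR NOT A3) AND (A4 OR NOT A1 OR A5 OR A3) AND (A4 OR NOT A1 OR A5 OR NOT A3) AND (NOT A4 OR A1 OR A5 OR NOT A3) AND (NOT A4 OR A1 OR NOT A5 OR A3) AND (NOT A4 OR NOT A1 OR NOT A5 OR A3) AND (NOT A4 OR NOT A1 OR NOT A5 OR NOT A3)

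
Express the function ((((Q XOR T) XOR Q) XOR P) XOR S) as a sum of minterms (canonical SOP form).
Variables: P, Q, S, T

Σm(1, 2, 5, 6, 8, 11, 12, 15) = (NOT P AND NOT Q AND NOT S AND T) OR (NOT P AND NOT Q AND S AND NOT T) OR (NOT P AND Q AND NOT S AND T) OR (NOT P AND Q AND S AND NOT T) OR (P AND NOT Q AND NOT S AND NOT T) OR (P AND NOT Q AND S AND T) OR (P AND Q AND NOT S AND NOT T) OR (P AND Q AND S AND T)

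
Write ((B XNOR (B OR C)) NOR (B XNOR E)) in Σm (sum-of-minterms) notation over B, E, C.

Σm(3) = (NOT B AND E AND C)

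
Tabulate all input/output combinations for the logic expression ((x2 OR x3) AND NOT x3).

x3 | x2 | Output
----------------
0 | 0 | 0
0 | 1 | 1
1 | 0 | 0
1 | 1 | 0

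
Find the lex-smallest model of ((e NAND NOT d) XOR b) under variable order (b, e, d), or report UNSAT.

b=0, e=0, d=0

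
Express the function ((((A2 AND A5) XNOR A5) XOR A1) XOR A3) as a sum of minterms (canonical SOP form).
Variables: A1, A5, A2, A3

Σm(0, 2, 5, 6, 9, 11, 12, 15) = (NOT A1 AND NOT A5 AND NOT A2 AND NOT A3) OR (NOT A1 AND NOT A5 AND A2 AND NOT A3) OR (NOT A1 AND A5 AND NOT A2 AND A3) OR (NOT A1 AND A5 AND A2 AND NOT A3) OR (A1 AND NOT A5 AND NOT A2 AND A3) OR (A1 AND NOT A5 AND A2 AND A3) OR (A1 AND A5 AND NOT A2 AND NOT A3) OR (A1 AND A5 AND A2 AND A3)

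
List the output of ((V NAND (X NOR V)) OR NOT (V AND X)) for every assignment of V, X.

V | X | Output
--------------
0 | 0 | 1
0 | 1 | 1
1 | 0 | 1
1 | 1 | 1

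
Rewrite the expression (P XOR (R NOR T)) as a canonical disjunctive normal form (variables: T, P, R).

(NOT T AND NOT P AND NOT R) OR (NOT T AND P AND R) OR (T AND P AND NOT R) OR (T AND P AND R)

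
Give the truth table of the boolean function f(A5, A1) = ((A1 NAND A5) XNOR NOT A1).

A5 | A1 | Output
----------------
0 | 0 | 1
0 | 1 | 0
1 | 0 | 1
1 | 1 | 1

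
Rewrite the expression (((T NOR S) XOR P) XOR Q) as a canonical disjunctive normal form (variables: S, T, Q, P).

(NOT S AND NOT T AND NOT Q AND NOT P) OR (NOT S AND NOT T AND Q AND P) OR (NOT S AND T AND NOT Q AND P) OR (NOT S AND T AND Q AND NOT P) OR (S AND NOT T AND NOT Q AND P) OR (S AND NOT T AND Q AND NOT P) OR (S AND T AND NOT Q AND P) OR (S AND T AND Q AND NOT P)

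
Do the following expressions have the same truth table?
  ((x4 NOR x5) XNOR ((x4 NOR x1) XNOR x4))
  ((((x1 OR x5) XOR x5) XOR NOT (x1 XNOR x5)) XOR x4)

No. Counterexample: with x4=0, x1=1, x5=0, Expression 1 = 1 but Expression 2 = 0.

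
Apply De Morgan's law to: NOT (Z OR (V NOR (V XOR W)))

NOT Z AND NOT (V NOR (V XOR W))
De Morgan's: NOT(OR of terms) = AND of negations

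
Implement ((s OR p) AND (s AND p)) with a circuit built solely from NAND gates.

((((s NAND s) NAND (p NAND p)) NAND ((s NAND p) NAND (s NAND p))) NAND (((s NAND s) NAND (p NAND p)) NAND ((s NAND p) NAND (s NAND p))))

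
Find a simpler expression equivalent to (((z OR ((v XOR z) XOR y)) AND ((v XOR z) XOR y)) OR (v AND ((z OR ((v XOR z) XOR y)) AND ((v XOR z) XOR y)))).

By absorption (E OR (E AND v) = E) then absorption (E AND (E OR v) = E):
= ((v XOR z) XOR y)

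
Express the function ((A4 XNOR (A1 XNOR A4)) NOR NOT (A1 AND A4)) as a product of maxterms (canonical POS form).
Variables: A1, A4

ΠM(0, 1, 2, 3) = (A1 OR A4) AND (A1 OR NOT A4) AND (NOT A1 OR A4) AND (NOT A1 OR NOT A4)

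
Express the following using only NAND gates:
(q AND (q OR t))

((q NAND ((q NAND q) NAND (t NAND t))) NAND (q NAND ((q NAND q) NAND (t NAND t))))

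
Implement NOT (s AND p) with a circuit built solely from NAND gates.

(((s NAND p) NAND (s NAND p)) NAND ((s NAND p) NAND (s NAND p)))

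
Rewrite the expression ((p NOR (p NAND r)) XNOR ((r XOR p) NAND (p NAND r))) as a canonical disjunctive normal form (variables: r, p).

(NOT r AND p) OR (r AND NOT p)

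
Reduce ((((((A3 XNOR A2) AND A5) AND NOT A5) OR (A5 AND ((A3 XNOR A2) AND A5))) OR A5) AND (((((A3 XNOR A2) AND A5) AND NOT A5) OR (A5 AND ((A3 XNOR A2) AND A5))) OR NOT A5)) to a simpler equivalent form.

By distribution ((E OR v) AND (E OR NOT v) = E) then distribution ((E AND v) OR (E AND NOT v) = E):
= ((A3 XNOR A2) AND A5)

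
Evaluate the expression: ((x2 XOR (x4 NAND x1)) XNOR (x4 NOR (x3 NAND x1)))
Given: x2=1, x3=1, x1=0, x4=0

Substituting: ((1 XOR (0 NAND 0)) XNOR (0 NOR (1 NAND 0)))
= 1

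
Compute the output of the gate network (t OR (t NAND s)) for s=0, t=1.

Substituting: (1 OR (1 NAND 0))
= 1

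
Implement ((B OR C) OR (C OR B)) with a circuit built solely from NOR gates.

((((B NOR C) NOR (B NOR C)) NOR ((C NOR B) NOR (C NOR B))) NOR (((B NOR C) NOR (B NOR C)) NOR ((C NOR B) NOR (C NOR B))))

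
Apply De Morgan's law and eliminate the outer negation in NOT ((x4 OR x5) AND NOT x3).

NOT (x4 OR x5) OR x3
De Morgan's: NOT(AND of terms) = OR of negations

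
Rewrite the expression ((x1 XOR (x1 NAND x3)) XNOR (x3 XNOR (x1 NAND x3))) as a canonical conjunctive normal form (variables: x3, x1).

(x3 OR x1) AND (NOT x3 OR NOT x1)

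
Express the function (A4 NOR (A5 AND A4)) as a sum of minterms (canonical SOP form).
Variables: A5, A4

Σm(0, 2) = (NOT A5 AND NOT A4) OR (A5 AND NOT A4)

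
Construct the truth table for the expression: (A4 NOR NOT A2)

A4 | A2 | Output
----------------
0 | 0 | 0
0 | 1 | 1
1 | 0 | 0
1 | 1 | 0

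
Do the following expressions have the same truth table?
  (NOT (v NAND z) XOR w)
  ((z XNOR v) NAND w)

No. Counterexample: with v=0, w=0, z=0, Expression 1 = 0 but Expression 2 = 1.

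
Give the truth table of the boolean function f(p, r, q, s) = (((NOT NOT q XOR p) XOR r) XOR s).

p | r | q | s | Output
----------------------
0 | 0 | 0 | 0 | 0
0 | 0 | 0 | 1 | 1
0 | 0 | 1 | 0 | 1
0 | 0 | 1 | 1 | 0
0 | 1 | 0 | 0 | 1
0 | 1 | 0 | 1 | 0
0 | 1 | 1 | 0 | 0
0 | 1 | 1 | 1 | 1
1 | 0 | 0 | 0 | 1
1 | 0 | 0 | 1 | 0
1 | 0 | 1 | 0 | 0
1 | 0 | 1 | 1 | 1
1 | 1 | 0 | 0 | 0
1 | 1 | 0 | 1 | 1
1 | 1 | 1 | 0 | 1
1 | 1 | 1 | 1 | 0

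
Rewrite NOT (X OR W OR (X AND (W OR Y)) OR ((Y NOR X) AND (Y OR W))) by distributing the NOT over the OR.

NOT X AND NOT W AND NOT (X AND (W OR Y)) AND NOT ((Y NOR X) AND (Y OR W))
De Morgan's: NOT(OR of terms) = AND of negations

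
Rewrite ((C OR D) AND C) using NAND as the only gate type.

((((C NAND C) NAND (D NAND D)) NAND C) NAND (((C NAND C) NAND (D NAND D)) NAND C))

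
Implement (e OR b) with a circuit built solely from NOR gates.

((e NOR b) NOR (e NOR b))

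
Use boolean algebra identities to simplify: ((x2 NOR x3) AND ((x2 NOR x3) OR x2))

By absorption (E AND (E OR v) = E):
= (x2 NOR x3)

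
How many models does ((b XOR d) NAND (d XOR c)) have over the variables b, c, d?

Satisfying assignments: (0,0,0), (0,1,0), (0,1,1), (1,0,0), (1,0,1), (1,1,1)
Count: 6 out of 8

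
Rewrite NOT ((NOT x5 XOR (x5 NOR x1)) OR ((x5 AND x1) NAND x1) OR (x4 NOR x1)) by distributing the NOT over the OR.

NOT (NOT x5 XOR (x5 NOR x1)) AND NOT ((x5 AND x1) NAND x1) AND NOT (x4 NOR x1)
De Morgan's: NOT(OR of terms) = AND of negations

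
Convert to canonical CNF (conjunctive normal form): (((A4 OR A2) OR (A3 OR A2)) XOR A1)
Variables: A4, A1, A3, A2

(A4 OR A1 OR A3 OR A2) AND (A4 OR NOT A1 OR A3 OR NOT A2) AND (A4 OR NOT A1 OR NOT A3 OR A2) AND (A4 OR NOT A1 OR NOT A3 OR NOT A2) AND (NOT A4 OR NOT A1 OR A3 OR A2) AND (NOT A4 OR NOT A1 OR A3 OR NOT A2) AND (NOT A4 OR NOT A1 OR NOT A3 OR A2) AND (NOT A4 OR NOT A1 OR NOT A3 OR NOT A2)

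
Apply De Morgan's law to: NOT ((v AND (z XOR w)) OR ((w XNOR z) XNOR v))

NOT (v AND (z XOR w)) AND NOT ((w XNOR z) XNOR v)
De Morgan's: NOT(OR of terms) = AND of negations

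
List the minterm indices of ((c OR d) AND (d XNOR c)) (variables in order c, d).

Σm(3) = (c AND d)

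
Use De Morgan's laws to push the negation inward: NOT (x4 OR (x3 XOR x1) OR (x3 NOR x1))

NOT x4 AND NOT (x3 XOR x1) AND NOT (x3 NOR x1)
De Morgan's: NOT(OR of terms) = AND of negations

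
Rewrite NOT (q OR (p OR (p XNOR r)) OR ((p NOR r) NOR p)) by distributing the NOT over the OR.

NOT q AND NOT (p OR (p XNOR r)) AND NOT ((p NOR r) NOR p)
De Morgan's: NOT(OR of terms) = AND of negations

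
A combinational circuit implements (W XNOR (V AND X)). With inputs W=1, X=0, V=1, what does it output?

Substituting: (1 XNOR (1 AND 0))
= 0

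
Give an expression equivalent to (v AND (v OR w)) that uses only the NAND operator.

((v NAND ((v NAND v) NAND (w NAND w))) NAND (v NAND ((v NAND v) NAND (w NAND w))))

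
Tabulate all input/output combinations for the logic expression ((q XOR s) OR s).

s | q | Output
--------------
0 | 0 | 0
0 | 1 | 1
1 | 0 | 1
1 | 1 | 1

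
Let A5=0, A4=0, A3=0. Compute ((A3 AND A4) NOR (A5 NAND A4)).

Substituting: ((0 AND 0) NOR (0 NAND 0))
= 0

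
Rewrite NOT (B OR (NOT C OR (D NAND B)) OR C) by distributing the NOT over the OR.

NOT B AND NOT (NOT C OR (D NAND B)) AND NOT C
De Morgan's: NOT(OR of terms) = AND of negations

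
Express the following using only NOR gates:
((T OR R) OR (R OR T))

((((T NOR R) NOR (T NOR R)) NOR ((R NOR T) NOR (R NOR T))) NOR (((T NOR R) NOR (T NOR R)) NOR ((R NOR T) NOR (R NOR T))))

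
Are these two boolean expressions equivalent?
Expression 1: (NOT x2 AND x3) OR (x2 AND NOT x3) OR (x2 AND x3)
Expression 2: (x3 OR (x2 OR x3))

Yes, they are equivalent — the two output columns agree on all 4 assignments:
x2 | x3 | Expression 1 | Expression 2
-------------------------------------
0 | 0 | 0 | 0
0 | 1 | 1 | 1
1 | 0 | 1 | 1
1 | 1 | 1 | 1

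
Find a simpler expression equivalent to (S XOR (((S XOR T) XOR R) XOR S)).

By XOR self-cancellation ((E XOR v) XOR v = E):
= ((S XOR T) XOR R)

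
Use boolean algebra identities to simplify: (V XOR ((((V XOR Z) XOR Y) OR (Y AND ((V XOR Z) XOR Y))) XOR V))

By XOR self-cancellation ((E XOR v) XOR v = E) then absorption (E OR (E AND v) = E):
= ((V XOR Z) XOR Y)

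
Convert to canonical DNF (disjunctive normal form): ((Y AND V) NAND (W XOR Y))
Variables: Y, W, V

(NOT Y AND NOT W AND NOT V) OR (NOT Y AND NOT W AND V) OR (NOT Y AND W AND NOT V) OR (NOT Y AND W AND V) OR (Y AND NOT W AND NOT V) OR (Y AND W AND NOT V) OR (Y AND W AND V)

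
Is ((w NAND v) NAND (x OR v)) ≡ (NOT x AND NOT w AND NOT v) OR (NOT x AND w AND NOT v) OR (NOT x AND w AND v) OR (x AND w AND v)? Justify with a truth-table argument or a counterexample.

Yes, they are equivalent — the two output columns agree on all 8 assignments:
x | w | v | Expression 1 | Expression 2
---------------------------------------
0 | 0 | 0 | 1 | 1
0 | 0 | 1 | 0 | 0
0 | 1 | 0 | 1 | 1
0 | 1 | 1 | 1 | 1
1 | 0 | 0 | 0 | 0
1 | 0 | 1 | 0 | 0
1 | 1 | 0 | 0 | 0
1 | 1 | 1 | 1 | 1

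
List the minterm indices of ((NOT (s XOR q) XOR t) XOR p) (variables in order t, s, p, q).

Σm(0, 3, 5, 6, 9, 10, 12, 15) = (NOT t AND NOT s AND NOT p AND NOT q) OR (NOT t AND NOT s AND p AND q) OR (NOT t AND s AND NOT p AND q) OR (NOT t AND s AND p AND NOT q) OR (t AND NOT s AND NOT p AND q) OR (t AND NOT s AND p AND NOT q) OR (t AND s AND NOT p AND NOT q) OR (t AND s AND p AND q)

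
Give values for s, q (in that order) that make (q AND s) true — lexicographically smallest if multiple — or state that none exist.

s=1, q=1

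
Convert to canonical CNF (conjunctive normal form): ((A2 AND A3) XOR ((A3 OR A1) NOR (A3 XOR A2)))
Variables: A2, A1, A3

(A2 OR A1 OR NOT A3) AND (A2 OR NOT A1 OR A3) AND (A2 OR NOT A1 OR NOT A3) AND (NOT A2 OR A1 OR A3) AND (NOT A2 OR NOT A1 OR A3)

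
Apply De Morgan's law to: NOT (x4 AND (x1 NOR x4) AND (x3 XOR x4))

NOT x4 OR NOT (x1 NOR x4) OR NOT (x3 XOR x4)
De Morgan's: NOT(AND of terms) = OR of negations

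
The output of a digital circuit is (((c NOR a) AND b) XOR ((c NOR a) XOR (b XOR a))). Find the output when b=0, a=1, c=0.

Substituting: (((0 NOR 1) AND 0) XOR ((0 NOR 1) XOR (0 XOR 1)))
= 1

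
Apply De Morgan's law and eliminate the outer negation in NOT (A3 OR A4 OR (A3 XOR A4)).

NOT A3 AND NOT A4 AND NOT (A3 XOR A4)
De Morgan's: NOT(OR of terms) = AND of negations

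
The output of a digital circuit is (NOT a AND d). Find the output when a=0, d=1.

Substituting: (NOT 0 AND 1)
= 1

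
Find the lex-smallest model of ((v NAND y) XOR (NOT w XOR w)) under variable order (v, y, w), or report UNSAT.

v=1, y=1, w=0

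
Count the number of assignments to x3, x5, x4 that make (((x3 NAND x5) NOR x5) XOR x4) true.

Satisfying assignments: (0,0,1), (0,1,1), (1,0,1), (1,1,1)
Count: 4 out of 8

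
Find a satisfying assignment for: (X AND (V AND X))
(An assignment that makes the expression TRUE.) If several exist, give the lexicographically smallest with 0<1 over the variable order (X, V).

X=1, V=1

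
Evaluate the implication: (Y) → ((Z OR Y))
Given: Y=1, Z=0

Antecedent (Y) = 1; consequent ((Z OR Y)) = 1.
1 → 1 = 1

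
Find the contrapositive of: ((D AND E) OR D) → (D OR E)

Contrapositive: NOT (D OR E) → NOT ((D AND E) OR D)
Note: A statement and its contrapositive are logically equivalent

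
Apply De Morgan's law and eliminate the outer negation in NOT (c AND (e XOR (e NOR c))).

NOT c OR NOT (e XOR (e NOR c))
De Morgan's: NOT(AND of terms) = OR of negations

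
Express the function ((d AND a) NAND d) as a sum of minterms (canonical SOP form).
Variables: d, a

Σm(0, 1, 2) = (NOT d AND NOT a) OR (NOT d AND a) OR (d AND NOT a)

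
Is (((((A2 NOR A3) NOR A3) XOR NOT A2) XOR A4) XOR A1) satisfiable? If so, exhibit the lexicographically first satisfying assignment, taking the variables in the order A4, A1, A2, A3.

A4=0, A1=0, A2=0, A3=0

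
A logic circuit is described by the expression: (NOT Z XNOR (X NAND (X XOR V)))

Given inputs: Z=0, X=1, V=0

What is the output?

Substituting: (NOT 0 XNOR (1 NAND (1 XOR 0)))
= 0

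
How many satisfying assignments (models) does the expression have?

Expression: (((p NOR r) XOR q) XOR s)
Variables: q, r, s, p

Satisfying assignments: (0,0,0,0), (0,0,1,1), (0,1,1,0), (0,1,1,1), (1,0,0,1), (1,0,1,0), (1,1,0,0), (1,1,0,1)
Count: 8 out of 16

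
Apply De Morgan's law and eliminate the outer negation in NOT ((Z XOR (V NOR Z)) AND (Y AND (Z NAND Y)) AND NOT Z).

NOT (Z XOR (V NOR Z)) OR NOT (Y AND (Z NAND Y)) OR Z
De Morgan's: NOT(AND of terms) = OR of negations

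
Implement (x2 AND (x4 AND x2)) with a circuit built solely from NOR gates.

((x2 NOR x2) NOR (((x4 NOR x4) NOR (x2 NOR x2)) NOR ((x4 NOR x4) NOR (x2 NOR x2))))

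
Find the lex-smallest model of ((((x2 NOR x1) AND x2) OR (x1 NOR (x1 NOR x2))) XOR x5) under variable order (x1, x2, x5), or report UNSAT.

x1=0, x2=0, x5=1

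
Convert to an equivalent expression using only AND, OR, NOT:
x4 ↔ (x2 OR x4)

(x4 AND (x2 OR x4)) OR (NOT x4 AND NOT (x2 OR x4))
(Biconditional = both true or both false)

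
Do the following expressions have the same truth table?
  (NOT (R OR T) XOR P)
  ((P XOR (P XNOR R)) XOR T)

No. Counterexample: with P=0, T=1, R=1, Expression 1 = 0 but Expression 2 = 1.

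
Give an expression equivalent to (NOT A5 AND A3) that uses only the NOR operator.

(((A5 NOR A5) NOR (A5 NOR A5)) NOR (A3 NOR A3))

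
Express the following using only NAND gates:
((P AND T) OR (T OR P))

((((P NAND T) NAND (P NAND T)) NAND ((P NAND T) NAND (P NAND T))) NAND (((T NAND T) NAND (P NAND P)) NAND ((T NAND T) NAND (P NAND P))))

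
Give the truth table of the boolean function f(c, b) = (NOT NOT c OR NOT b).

c | b | Output
--------------
0 | 0 | 1
0 | 1 | 0
1 | 0 | 1
1 | 1 | 1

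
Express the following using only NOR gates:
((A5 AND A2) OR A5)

((((A5 NOR A5) NOR (A2 NOR A2)) NOR A5) NOR (((A5 NOR A5) NOR (A2 NOR A2)) NOR A5))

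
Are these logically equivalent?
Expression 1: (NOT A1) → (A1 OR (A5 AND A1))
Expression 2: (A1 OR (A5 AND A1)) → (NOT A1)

No, Converse is not equivalent to original (counterexample: A5=0, A1=0)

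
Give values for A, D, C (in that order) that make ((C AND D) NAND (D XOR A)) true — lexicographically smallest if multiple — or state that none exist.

A=0, D=0, C=0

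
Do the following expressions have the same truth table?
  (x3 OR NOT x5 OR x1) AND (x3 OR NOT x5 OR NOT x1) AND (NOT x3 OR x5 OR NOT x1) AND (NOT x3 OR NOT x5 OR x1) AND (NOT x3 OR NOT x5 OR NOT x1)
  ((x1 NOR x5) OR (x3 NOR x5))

Yes, they are equivalent — the two output columns agree on all 8 assignments:
x3 | x5 | x1 | Expression 1 | Expression 2
------------------------------------------
0 | 0 | 0 | 1 | 1
0 | 0 | 1 | 1 | 1
0 | 1 | 0 | 0 | 0
0 | 1 | 1 | 0 | 0
1 | 0 | 0 | 1 | 1
1 | 0 | 1 | 0 | 0
1 | 1 | 0 | 0 | 0
1 | 1 | 1 | 0 | 0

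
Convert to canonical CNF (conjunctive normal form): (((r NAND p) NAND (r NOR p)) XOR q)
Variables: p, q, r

(p OR q OR r) AND (p OR NOT q OR NOT r) AND (NOT p OR NOT q OR r) AND (NOT p OR NOT q OR NOT r)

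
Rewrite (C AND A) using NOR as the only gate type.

((C NOR C) NOR (A NOR A))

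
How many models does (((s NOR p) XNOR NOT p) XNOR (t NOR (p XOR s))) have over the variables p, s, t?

Satisfying assignments: (0,0,0), (0,1,0), (0,1,1), (1,1,0)
Count: 4 out of 8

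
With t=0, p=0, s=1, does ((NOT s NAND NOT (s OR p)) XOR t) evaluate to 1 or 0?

Substituting: ((NOT 1 NAND NOT (1 OR 0)) XOR 0)
= 1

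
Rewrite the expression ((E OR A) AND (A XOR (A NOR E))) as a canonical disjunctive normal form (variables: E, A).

(NOT E AND A) OR (E AND A)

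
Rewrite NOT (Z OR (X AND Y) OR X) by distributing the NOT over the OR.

NOT Z AND NOT (X AND Y) AND NOT X
De Morgan's: NOT(OR of terms) = AND of negations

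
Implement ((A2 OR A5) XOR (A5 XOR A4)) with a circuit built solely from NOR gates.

((((((A2 NOR A5) NOR (A2 NOR A5)) NOR ((((A5 NOR A4) NOR (A5 NOR A4)) NOR ((A5 NOR A4) NOR (A5 NOR A4))) NOR ((((A5 NOR A5) NOR (A4 NOR A4)) NOR ((A5 NOR A5) NOR (A4 NOR A4))) NOR (((A5 NOR A5) NOR (A4 NOR A4)) NOR ((A5 NOR A5) NOR (A4 NOR A4)))))) NOR (((A2 NOR A5) NOR (A2 NOR A5)) NOR ((((A5 NOR A4) NOR (A5 NOR A4)) NOR ((A5 NOR A4) NOR (A5 NOR A4))) NOR ((((A5 NOR A5) NOR (A4 NOR A4)) NOR ((A5 NOR A5) NOR (A4 NOR A4))) NOR (((A5 NOR A5) NOR (A4 NOR A4)) NOR ((A5 NOR A5) NOR (A4 NOR A4))))))) NOR ((((A2 NOR A5) NOR (A2 NOR A5)) NOR ((((A5 NOR A4) NOR (A5 NOR A4)) NOR ((A5 NOR A4) NOR (A5 NOR A4))) NOR ((((A5 NOR A5) NOR (A4 NOR A4)) NOR ((A5 NOR A5) NOR (A4 NOR A4))) NOR (((A5 NOR A5) NOR (A4 NOR A4)) NOR ((A5 NOR A5) NOR (A4 NOR A4)))))) NOR (((A2 NOR A5) NOR (A2 NOR A5)) NOR ((((A5 NOR A4) NOR (A5 NOR A4)) NOR ((A5 NOR A4) NOR (A5 NOR A4))) NOR ((((A5 NOR A5) NOR (A4 NOR A4)) NOR ((A5 NOR A5) NOR (A4 NOR A4))) NOR (((A5 NOR A5) NOR (A4 NOR A4)) NOR ((A5 NOR A5) NOR (A4 NOR A4)))))))) NOR ((((((A2 NOR A5) NOR (A2 NOR A5)) NOR ((A2 NOR A5) NOR (A2 NOR A5))) NOR (((((A5 NOR A4) NOR (A5 NOR A4)) NOR ((A5 NOR A4) NOR (A5 NOR A4))) NOR ((((A5 NOR A5) NOR (A4 NOR A4)) NOR ((A5 NOR A5) NOR (A4 NOR A4))) NOR (((A5 NOR A5) NOR (A4 NOR A4)) NOR ((A5 NOR A5) NOR (A4 NOR A4))))) NOR ((((A5 NOR A4) NOR (A5 NOR A4)) NOR ((A5 NOR A4) NOR (A5 NOR A4))) NOR ((((A5 NOR A5) NOR (A4 NOR A4)) NOR ((A5 NOR A5) NOR (A4 NOR A4))) NOR (((A5 NOR A5) NOR (A4 NOR A4)) NOR ((A5 NOR A5) NOR (A4 NOR A4))))))) NOR ((((A2 NOR A5) NOR (A2 NOR A5)) NOR ((A2 NOR A5) NOR (A2 NOR A5))) NOR (((((A5 NOR A4) NOR (A5 NOR A4)) NOR ((A5 NOR A4) NOR (A5 NOR A4))) NOR ((((A5 NOR A5) NOR (A4 NOR A4)) NOR ((A5 NOR A5) NOR (A4 NOR A4))) NOR (((A5 NOR A5) NOR (A4 NOR A4)) NOR ((A5 NOR A5) NOR (A4 NOR A4))))) NOR ((((A5 NOR A4) NOR (A5 NOR A4)) NOR ((A5 NOR A4) NOR (A5 NOR A4))) NOR ((((A5 NOR A5) NOR (A4 NOR A4)) NOR ((A5 NOR A5) NOR (A4 NOR A4))) NOR (((A5 NOR A5) NOR (A4 NOR A4)) NOR ((A5 NOR A5) NOR (A4 NOR A4)))))))) NOR (((((A2 NOR A5) NOR (A2 NOR A5)) NOR ((A2 NOR A5) NOR (A2 NOR A5))) NOR (((((A5 NOR A4) NOR (A5 NOR A4)) NOR ((A5 NOR A4) NOR (A5 NOR A4))) NOR ((((A5 NOR A5) NOR (A4 NOR A4)) NOR ((A5 NOR A5) NOR (A4 NOR A4))) NOR (((A5 NOR A5) NOR (A4 NOR A4)) NOR ((A5 NOR A5) NOR (A4 NOR A4))))) NOR ((((A5 NOR A4) NOR (A5 NOR A4)) NOR ((A5 NOR A4) NOR (A5 NOR A4))) NOR ((((A5 NOR A5) NOR (A4 NOR A4)) NOR ((A5 NOR A5) NOR (A4 NOR A4))) NOR (((A5 NOR A5) NOR (A4 NOR A4)) NOR ((A5 NOR A5) NOR (A4 NOR A4))))))) NOR ((((A2 NOR A5) NOR (A2 NOR A5)) NOR ((A2 NOR A5) NOR (A2 NOR A5))) NOR (((((A5 NOR A4) NOR (A5 NOR A4)) NOR ((A5 NOR A4) NOR (A5 NOR A4))) NOR ((((A5 NOR A5) NOR (A4 NOR A4)) NOR ((A5 NOR A5) NOR (A4 NOR A4))) NOR (((A5 NOR A5) NOR (A4 NOR A4)) NOR ((A5 NOR A5) NOR (A4 NOR A4))))) NOR ((((A5 NOR A4) NOR (A5 NOR A4)) NOR ((A5 NOR A4) NOR (A5 NOR A4))) NOR ((((A5 NOR A5) NOR (A4 NOR A4)) NOR ((A5 NOR A5) NOR (A4 NOR A4))) NOR (((A5 NOR A5) NOR (A4 NOR A4)) NOR ((A5 NOR A5) NOR (A4 NOR A4))))))))))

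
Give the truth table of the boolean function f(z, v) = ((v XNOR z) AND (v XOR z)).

z | v | Output
--------------
0 | 0 | 0
0 | 1 | 0
1 | 0 | 0
1 | 1 | 0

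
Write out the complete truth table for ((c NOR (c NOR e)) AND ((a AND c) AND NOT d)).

c | a | d | e | Output
----------------------
0 | 0 | 0 | 0 | 0
0 | 0 | 0 | 1 | 0
0 | 0 | 1 | 0 | 0
0 | 0 | 1 | 1 | 0
0 | 1 | 0 | 0 | 0
0 | 1 | 0 | 1 | 0
0 | 1 | 1 | 0 | 0
0 | 1 | 1 | 1 | 0
1 | 0 | 0 | 0 | 0
1 | 0 | 0 | 1 | 0
1 | 0 | 1 | 0 | 0
1 | 0 | 1 | 1 | 0
1 | 1 | 0 | 0 | 0
1 | 1 | 0 | 1 | 0
1 | 1 | 1 | 0 | 0
1 | 1 | 1 | 1 | 0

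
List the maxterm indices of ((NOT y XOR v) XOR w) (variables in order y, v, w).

ΠM(1, 2, 4, 7) = (y OR v OR NOT w) AND (y OR NOT v OR w) AND (NOT y OR v OR w) AND (NOT y OR NOT v OR NOT w)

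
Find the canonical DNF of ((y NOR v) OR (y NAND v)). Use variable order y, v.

(NOT y AND NOT v) OR (NOT y AND v) OR (y AND NOT v)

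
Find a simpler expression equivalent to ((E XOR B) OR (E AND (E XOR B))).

By absorption (E OR (E AND v) = E):
= (E XOR B)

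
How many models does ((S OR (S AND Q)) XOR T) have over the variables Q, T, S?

Satisfying assignments: (0,0,1), (0,1,0), (1,0,1), (1,1,0)
Count: 4 out of 8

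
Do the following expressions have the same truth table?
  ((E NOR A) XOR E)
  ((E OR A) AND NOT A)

No. Counterexample: with E=0, A=0, Expression 1 = 1 but Expression 2 = 0.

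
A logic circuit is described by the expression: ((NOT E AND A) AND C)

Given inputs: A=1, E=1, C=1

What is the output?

Substituting: ((NOT 1 AND 1) AND 1)
= 0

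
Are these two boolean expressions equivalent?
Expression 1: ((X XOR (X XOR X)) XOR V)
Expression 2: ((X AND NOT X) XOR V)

No. Counterexample: with X=1, V=0, Expression 1 = 1 but Expression 2 = 0.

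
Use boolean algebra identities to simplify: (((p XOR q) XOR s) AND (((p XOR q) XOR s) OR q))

By absorption (E AND (E OR v) = E):
= ((p XOR q) XOR s)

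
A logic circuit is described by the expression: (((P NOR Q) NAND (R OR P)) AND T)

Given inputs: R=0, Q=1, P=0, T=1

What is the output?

Substituting: (((0 NOR 1) NAND (0 OR 0)) AND 1)
= 1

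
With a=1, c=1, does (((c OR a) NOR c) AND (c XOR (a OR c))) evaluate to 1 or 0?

Substituting: (((1 OR 1) NOR 1) AND (1 XOR (1 OR 1)))
= 0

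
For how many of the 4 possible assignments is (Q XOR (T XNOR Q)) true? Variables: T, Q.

Satisfying assignments: (0,0), (0,1)
Count: 2 out of 4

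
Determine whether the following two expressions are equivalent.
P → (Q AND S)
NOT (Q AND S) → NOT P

Yes, Contrapositive is always equivalent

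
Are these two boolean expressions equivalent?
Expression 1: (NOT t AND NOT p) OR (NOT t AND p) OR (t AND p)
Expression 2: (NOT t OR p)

Yes, they are equivalent — the two output columns agree on all 4 assignments:
t | p | Expression 1 | Expression 2
-----------------------------------
0 | 0 | 1 | 1
0 | 1 | 1 | 1
1 | 0 | 0 | 0
1 | 1 | 1 | 1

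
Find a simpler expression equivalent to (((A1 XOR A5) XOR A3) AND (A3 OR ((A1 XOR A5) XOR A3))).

By absorption (E AND (E OR v) = E):
= ((A1 XOR A5) XOR A3)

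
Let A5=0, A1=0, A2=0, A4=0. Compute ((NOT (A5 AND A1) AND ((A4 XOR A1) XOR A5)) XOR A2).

Substituting: ((NOT (0 AND 0) AND ((0 XOR 0) XOR 0)) XOR 0)
= 0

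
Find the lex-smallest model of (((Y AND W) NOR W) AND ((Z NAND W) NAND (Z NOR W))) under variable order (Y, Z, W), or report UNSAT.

Y=0, Z=1, W=0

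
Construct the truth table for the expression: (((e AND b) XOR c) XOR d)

c | e | b | d | Output
----------------------
0 | 0 | 0 | 0 | 0
0 | 0 | 0 | 1 | 1
0 | 0 | 1 | 0 | 0
0 | 0 | 1 | 1 | 1
0 | 1 | 0 | 0 | 0
0 | 1 | 0 | 1 | 1
0 | 1 | 1 | 0 | 1
0 | 1 | 1 | 1 | 0
1 | 0 | 0 | 0 | 1
1 | 0 | 0 | 1 | 0
1 | 0 | 1 | 0 | 1
1 | 0 | 1 | 1 | 0
1 | 1 | 0 | 0 | 1
1 | 1 | 0 | 1 | 0
1 | 1 | 1 | 0 | 0
1 | 1 | 1 | 1 | 1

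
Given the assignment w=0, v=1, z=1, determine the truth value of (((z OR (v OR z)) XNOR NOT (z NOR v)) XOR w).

Substituting: (((1 OR (1 OR 1)) XNOR NOT (1 NOR 1)) XOR 0)
= 1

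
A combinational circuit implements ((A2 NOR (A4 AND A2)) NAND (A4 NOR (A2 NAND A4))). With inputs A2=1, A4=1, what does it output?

Substituting: ((1 NOR (1 AND 1)) NAND (1 NOR (1 NAND 1)))
= 1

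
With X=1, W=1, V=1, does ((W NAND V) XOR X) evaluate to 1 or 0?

Substituting: ((1 NAND 1) XOR 1)
= 1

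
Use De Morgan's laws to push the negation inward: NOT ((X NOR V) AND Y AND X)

NOT (X NOR V) OR NOT Y OR NOT X
De Morgan's: NOT(AND of terms) = OR of negations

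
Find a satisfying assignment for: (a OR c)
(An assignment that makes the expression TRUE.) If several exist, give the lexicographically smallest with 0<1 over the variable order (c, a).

c=0, a=1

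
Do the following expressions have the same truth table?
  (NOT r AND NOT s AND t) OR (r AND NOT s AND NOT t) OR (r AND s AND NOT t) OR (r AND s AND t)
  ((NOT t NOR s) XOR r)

Yes, they are equivalent — the two output columns agree on all 8 assignments:
r | s | t | Expression 1 | Expression 2
---------------------------------------
0 | 0 | 0 | 0 | 0
0 | 0 | 1 | 1 | 1
0 | 1 | 0 | 0 | 0
0 | 1 | 1 | 0 | 0
1 | 0 | 0 | 1 | 1
1 | 0 | 1 | 0 | 0
1 | 1 | 0 | 1 | 1
1 | 1 | 1 | 1 | 1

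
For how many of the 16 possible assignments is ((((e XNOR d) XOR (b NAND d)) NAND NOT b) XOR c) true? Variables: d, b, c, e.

Satisfying assignments: (0,0,0,0), (0,0,1,1), (0,1,0,0), (0,1,0,1), (1,0,0,1), (1,0,1,0), (1,1,0,0), (1,1,0,1)
Count: 8 out of 16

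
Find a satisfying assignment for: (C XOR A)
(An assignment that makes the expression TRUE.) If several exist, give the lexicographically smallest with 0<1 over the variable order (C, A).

C=0, A=1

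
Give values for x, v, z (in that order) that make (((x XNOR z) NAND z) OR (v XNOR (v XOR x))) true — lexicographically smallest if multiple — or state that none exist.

x=0, v=0, z=0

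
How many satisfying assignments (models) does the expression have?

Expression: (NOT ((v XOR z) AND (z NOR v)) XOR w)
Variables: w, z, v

Satisfying assignments: (0,0,0), (0,0,1), (0,1,0), (0,1,1)
Count: 4 out of 8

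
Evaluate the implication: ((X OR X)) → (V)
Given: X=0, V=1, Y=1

Antecedent ((X OR X)) = 0; consequent (V) = 1.
0 → 1 = 1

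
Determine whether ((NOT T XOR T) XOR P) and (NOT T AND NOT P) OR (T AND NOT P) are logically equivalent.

Yes, they are equivalent — the two output columns agree on all 4 assignments:
T | P | Expression 1 | Expression 2
-----------------------------------
0 | 0 | 1 | 1
0 | 1 | 0 | 0
1 | 0 | 1 | 1
1 | 1 | 0 | 0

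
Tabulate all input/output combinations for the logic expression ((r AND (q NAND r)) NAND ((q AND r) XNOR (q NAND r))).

q | r | Output
--------------
0 | 0 | 1
0 | 1 | 1
1 | 0 | 1
1 | 1 | 1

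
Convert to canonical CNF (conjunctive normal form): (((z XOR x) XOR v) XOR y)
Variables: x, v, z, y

(x OR v OR z OR y) AND (x OR v OR NOT z OR NOT y) AND (x OR NOT v OR z OR NOT y) AND (x OR NOT v OR NOT z OR y) AND (NOT x OR v OR z OR NOT y) AND (NOT x OR v OR NOT z OR y) AND (NOT x OR NOT v OR z OR y) AND (NOT x OR NOT v OR NOT z OR NOT y)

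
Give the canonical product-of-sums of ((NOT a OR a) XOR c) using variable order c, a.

ΠM(2, 3) = (NOT c OR a) AND (NOT c OR NOT a)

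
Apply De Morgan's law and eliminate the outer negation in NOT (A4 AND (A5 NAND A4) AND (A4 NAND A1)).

NOT A4 OR NOT (A5 NAND A4) OR NOT (A4 NAND A1)
De Morgan's: NOT(AND of terms) = OR of negations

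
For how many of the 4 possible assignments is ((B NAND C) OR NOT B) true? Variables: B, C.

Satisfying assignments: (0,0), (0,1), (1,0)
Count: 3 out of 4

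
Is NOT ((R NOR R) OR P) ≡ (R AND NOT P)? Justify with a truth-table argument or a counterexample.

Yes, they are equivalent — the two output columns agree on all 4 assignments:
R | P | Expression 1 | Expression 2
-----------------------------------
0 | 0 | 0 | 0
0 | 1 | 0 | 0
1 | 0 | 1 | 1
1 | 1 | 0 | 0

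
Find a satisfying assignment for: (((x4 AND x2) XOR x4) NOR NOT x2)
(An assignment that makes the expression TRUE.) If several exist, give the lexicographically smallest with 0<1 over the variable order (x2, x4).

x2=1, x4=0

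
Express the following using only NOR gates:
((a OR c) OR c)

((((a NOR c) NOR (a NOR c)) NOR c) NOR (((a NOR c) NOR (a NOR c)) NOR c))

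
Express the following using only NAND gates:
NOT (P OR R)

(((P NAND P) NAND (R NAND R)) NAND ((P NAND P) NAND (R NAND R)))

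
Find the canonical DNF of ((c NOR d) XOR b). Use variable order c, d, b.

(NOT c AND NOT d AND NOT b) OR (NOT c AND d AND b) OR (c AND NOT d AND b) OR (c AND d AND b)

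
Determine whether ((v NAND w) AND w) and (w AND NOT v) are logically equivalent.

Yes, they are equivalent — the two output columns agree on all 4 assignments:
w | v | Expression 1 | Expression 2
-----------------------------------
0 | 0 | 0 | 0
0 | 1 | 0 | 0
1 | 0 | 1 | 1
1 | 1 | 0 | 0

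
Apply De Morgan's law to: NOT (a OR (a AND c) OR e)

NOT a AND NOT (a AND c) AND NOT e
De Morgan's: NOT(OR of terms) = AND of negations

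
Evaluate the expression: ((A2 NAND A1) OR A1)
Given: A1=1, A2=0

Substituting: ((0 NAND 1) OR 1)
= 1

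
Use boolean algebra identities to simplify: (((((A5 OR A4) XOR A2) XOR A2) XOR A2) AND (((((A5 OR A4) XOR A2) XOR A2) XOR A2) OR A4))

By absorption (E AND (E OR v) = E) then XOR self-cancellation ((E XOR v) XOR v = E):
= ((A5 OR A4) XOR A2)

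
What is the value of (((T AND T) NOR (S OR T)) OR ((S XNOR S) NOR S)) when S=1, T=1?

Substituting: (((1 AND 1) NOR (1 OR 1)) OR ((1 XNOR 1) NOR 1))
= 0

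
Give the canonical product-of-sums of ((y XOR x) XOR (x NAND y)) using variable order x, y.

ΠM(1, 2, 3) = (x OR NOT y) AND (NOT x OR y) AND (NOT x OR NOT y)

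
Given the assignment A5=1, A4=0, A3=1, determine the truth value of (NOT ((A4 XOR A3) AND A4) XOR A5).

Substituting: (NOT ((0 XOR 1) AND 0) XOR 1)
= 0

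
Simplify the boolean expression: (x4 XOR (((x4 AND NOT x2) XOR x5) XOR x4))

By XOR self-cancellation ((E XOR v) XOR v = E):
= ((x4 AND NOT x2) XOR x5)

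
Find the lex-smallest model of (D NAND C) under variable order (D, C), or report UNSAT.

D=0, C=0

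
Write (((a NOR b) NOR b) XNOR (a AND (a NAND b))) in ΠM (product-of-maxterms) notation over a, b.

ΠM() = TRUE (no maxterms)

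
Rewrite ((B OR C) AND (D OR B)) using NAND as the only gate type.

((((B NAND B) NAND (C NAND C)) NAND ((D NAND D) NAND (B NAND B))) NAND (((B NAND B) NAND (C NAND C)) NAND ((D NAND D) NAND (B NAND B))))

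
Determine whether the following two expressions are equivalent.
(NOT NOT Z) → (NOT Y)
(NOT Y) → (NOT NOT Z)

No, Converse is not equivalent to original (counterexample: Z=0, Y=0)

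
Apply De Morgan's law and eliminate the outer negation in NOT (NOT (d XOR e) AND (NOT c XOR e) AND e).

(d XOR e) OR NOT (NOT c XOR e) OR NOT e
De Morgan's: NOT(AND of terms) = OR of negations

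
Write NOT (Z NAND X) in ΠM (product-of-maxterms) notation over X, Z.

ΠM(0, 1, 2) = (X OR Z) AND (X OR NOT Z) AND (NOT X OR Z)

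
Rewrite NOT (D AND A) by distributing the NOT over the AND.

NOT D OR NOT A
De Morgan's: NOT(AND of terms) = OR of negations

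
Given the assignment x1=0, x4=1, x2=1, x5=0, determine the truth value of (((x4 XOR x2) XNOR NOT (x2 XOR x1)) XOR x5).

Substituting: (((1 XOR 1) XNOR NOT (1 XOR 0)) XOR 0)
= 1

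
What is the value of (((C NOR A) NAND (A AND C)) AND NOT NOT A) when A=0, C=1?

Substituting: (((1 NOR 0) NAND (0 AND 1)) AND NOT NOT 0)
= 0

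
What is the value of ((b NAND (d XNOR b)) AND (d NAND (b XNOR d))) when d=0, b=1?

Substituting: ((1 NAND (0 XNOR 1)) AND (0 NAND (1 XNOR 0)))
= 1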